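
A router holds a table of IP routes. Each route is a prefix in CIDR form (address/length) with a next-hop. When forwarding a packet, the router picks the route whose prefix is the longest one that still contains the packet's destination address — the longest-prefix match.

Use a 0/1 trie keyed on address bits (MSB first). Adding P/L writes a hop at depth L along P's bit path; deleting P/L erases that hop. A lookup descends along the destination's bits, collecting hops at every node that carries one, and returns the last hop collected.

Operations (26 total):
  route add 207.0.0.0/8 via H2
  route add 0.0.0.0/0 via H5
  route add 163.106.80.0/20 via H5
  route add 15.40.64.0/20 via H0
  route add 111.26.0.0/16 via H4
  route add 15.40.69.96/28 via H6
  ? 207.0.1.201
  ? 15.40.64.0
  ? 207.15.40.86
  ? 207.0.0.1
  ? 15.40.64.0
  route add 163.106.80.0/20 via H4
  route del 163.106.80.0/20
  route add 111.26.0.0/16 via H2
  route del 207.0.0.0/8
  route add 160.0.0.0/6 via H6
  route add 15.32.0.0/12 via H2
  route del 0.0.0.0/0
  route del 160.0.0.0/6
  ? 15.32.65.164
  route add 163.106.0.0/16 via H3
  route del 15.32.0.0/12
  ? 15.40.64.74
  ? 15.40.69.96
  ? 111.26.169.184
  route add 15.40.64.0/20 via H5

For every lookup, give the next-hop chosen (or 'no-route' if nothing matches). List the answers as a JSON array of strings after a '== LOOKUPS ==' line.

Apply in order:
  + 207.0.0.0/8 (H2) depth=8
  + 0.0.0.0/0 (H5) depth=0
  + 163.106.80.0/20 (H5) depth=20
  + 15.40.64.0/20 (H0) depth=20
  + 111.26.0.0/16 (H4) depth=16
  + 15.40.69.96/28 (H6) depth=28
  ? 207.0.1.201  path d0:H5→d1:-→d2:-→d3:-→d4:-→d5:-→d6:-→d7:-→d8:H2  best=H2
  ? 15.40.64.0  path d0:H5→d1:-→d2:-→d3:-→d4:-→d5:-→d6:-→d7:-→d8:-→d9:-→d10:-→d11:-→d12:-→d13:-→d14:-→d15:-→d16:-→d17:-→d18:-→d19:-→d20:H0→d21:-  best=H0
  ? 207.15.40.86  path d0:H5→d1:-→d2:-→d3:-→d4:-→d5:-→d6:-→d7:-→d8:H2  best=H2
  ? 207.0.0.1  path d0:H5→d1:-→d2:-→d3:-→d4:-→d5:-→d6:-→d7:-→d8:H2  best=H2
  ? 15.40.64.0  path d0:H5→d1:-→d2:-→d3:-→d4:-→d5:-→d6:-→d7:-→d8:-→d9:-→d10:-→d11:-→d12:-→d13:-→d14:-→d15:-→d16:-→d17:-→d18:-→d19:-→d20:H0→d21:-  best=H0
  + 163.106.80.0/20 (H4) depth=20
  - 163.106.80.0/20 clear@20
  + 111.26.0.0/16 (H2) depth=16
  - 207.0.0.0/8 clear@8
  + 160.0.0.0/6 (H6) depth=6
  + 15.32.0.0/12 (H2) depth=12
  - 0.0.0.0/0 clear@0
  - 160.0.0.0/6 clear@6
  ? 15.32.65.164  path d0:-→d1:-→d2:-→d3:-→d4:-→d5:-→d6:-→d7:-→d8:-→d9:-→d10:-→d11:-→d12:H2  best=H2
  + 163.106.0.0/16 (H3) depth=16
  - 15.32.0.0/12 clear@12
  ? 15.40.64.74  path d0:-→d1:-→d2:-→d3:-→d4:-→d5:-→d6:-→d7:-→d8:-→d9:-→d10:-→d11:-→d12:-→d13:-→d14:-→d15:-→d16:-→d17:-→d18:-→d19:-→d20:H0→d21:-  best=H0
  ? 15.40.69.96  path d0:-→d1:-→d2:-→d3:-→d4:-→d5:-→d6:-→d7:-→d8:-→d9:-→d10:-→d11:-→d12:-→d13:-→d14:-→d15:-→d16:-→d17:-→d18:-→d19:-→d20:H0→d21:-→d22:-→d23:-→d24:-→d25:-→d26:-→d27:-→d28:H6  best=H6
  ? 111.26.169.184  path d0:-→d1:-→d2:-→d3:-→d4:-→d5:-→d6:-→d7:-→d8:-→d9:-→d10:-→d11:-→d12:-→d13:-→d14:-→d15:-→d16:H2  best=H2
  + 15.40.64.0/20 (H5) depth=20

== LOOKUPS ==
["H2","H0","H2","H2","H0","H2","H0","H6","H2"]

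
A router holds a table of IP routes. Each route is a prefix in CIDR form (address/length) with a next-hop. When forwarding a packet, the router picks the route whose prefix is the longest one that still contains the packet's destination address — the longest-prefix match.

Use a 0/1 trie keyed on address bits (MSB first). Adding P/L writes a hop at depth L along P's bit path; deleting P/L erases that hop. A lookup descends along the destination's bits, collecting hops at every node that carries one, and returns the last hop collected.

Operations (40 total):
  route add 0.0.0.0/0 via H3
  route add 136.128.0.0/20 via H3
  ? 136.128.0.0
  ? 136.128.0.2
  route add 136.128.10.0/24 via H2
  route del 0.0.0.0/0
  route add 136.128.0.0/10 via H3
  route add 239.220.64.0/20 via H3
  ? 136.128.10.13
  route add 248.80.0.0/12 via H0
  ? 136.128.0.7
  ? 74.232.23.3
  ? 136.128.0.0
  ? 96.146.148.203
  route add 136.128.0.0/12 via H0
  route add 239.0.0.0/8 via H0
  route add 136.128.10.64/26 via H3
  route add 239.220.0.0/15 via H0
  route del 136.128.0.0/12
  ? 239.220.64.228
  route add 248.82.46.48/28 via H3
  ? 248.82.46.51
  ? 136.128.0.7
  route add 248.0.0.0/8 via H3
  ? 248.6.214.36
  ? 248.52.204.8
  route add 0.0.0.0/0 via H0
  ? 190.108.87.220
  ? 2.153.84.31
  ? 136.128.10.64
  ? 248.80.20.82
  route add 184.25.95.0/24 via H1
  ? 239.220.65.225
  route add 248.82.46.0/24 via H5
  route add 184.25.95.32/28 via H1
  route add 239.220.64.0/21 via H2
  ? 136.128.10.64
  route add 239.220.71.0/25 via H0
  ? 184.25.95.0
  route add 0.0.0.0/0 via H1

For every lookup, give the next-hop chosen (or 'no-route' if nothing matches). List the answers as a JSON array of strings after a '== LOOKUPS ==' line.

Process each operation:
  + 0.0.0.0/0 (H3) depth=0
  + 136.128.0.0/20 (H3) depth=20
  ? 136.128.0.0  path d0:H3→d1:-→d2:-→d3:-→d4:-→d5:-→d6:-→d7:-→d8:-→d9:-→d10:-→d11:-→d12:-→d13:-→d14:-→d15:-→d16:-→d17:-→d18:-→d19:-→d20:H3  best=H3
  ? 136.128.0.2  path d0:H3→d1:-→d2:-→d3:-→d4:-→d5:-→d6:-→d7:-→d8:-→d9:-→d10:-→d11:-→d12:-→d13:-→d14:-→d15:-→d16:-→d17:-→d18:-→d19:-→d20:H3  best=H3
  + 136.128.10.0/24 (H2) depth=24
  - 0.0.0.0/0 clear@0
  + 136.128.0.0/10 (H3) depth=10
  + 239.220.64.0/20 (H3) depth=20
  ? 136.128.10.13  path d0:-→d1:-→d2:-→d3:-→d4:-→d5:-→d6:-→d7:-→d8:-→d9:-→d10:H3→d11:-→d12:-→d13:-→d14:-→d15:-→d16:-→d17:-→d18:-→d19:-→d20:H3→d21:-→d22:-→d23:-→d24:H2  best=H2
  + 248.80.0.0/12 (H0) depth=12
  ? 136.128.0.7  path d0:-→d1:-→d2:-→d3:-→d4:-→d5:-→d6:-→d7:-→d8:-→d9:-→d10:H3→d11:-→d12:-→d13:-→d14:-→d15:-→d16:-→d17:-→d18:-→d19:-→d20:H3  best=H3
  ? 74.232.23.3  path d0:-  best=no-route
  ? 136.128.0.0  path d0:-→d1:-→d2:-→d3:-→d4:-→d5:-→d6:-→d7:-→d8:-→d9:-→d10:H3→d11:-→d12:-→d13:-→d14:-→d15:-→d16:-→d17:-→d18:-→d19:-→d20:H3  best=H3
  ? 96.146.148.203  path d0:-  best=no-route
  + 136.128.0.0/12 (H0) depth=12
  + 239.0.0.0/8 (H0) depth=8
  + 136.128.10.64/26 (H3) depth=26
  + 239.220.0.0/15 (H0) depth=15
  - 136.128.0.0/12 clear@12
  ? 239.220.64.228  path d0:-→d1:-→d2:-→d3:-→d4:-→d5:-→d6:-→d7:-→d8:H0→d9:-→d10:-→d11:-→d12:-→d13:-→d14:-→d15:H0→d16:-→d17:-→d18:-→d19:-→d20:H3  best=H3
  + 248.82.46.48/28 (H3) depth=28
  ? 248.82.46.51  path d0:-→d1:-→d2:-→d3:-→d4:-→d5:-→d6:-→d7:-→d8:-→d9:-→d10:-→d11:-→d12:H0→d13:-→d14:-→d15:-→d16:-→d17:-→d18:-→d19:-→d20:-→d21:-→d22:-→d23:-→d24:-→d25:-→d26:-→d27:-→d28:H3  best=H3
  ? 136.128.0.7  path d0:-→d1:-→d2:-→d3:-→d4:-→d5:-→d6:-→d7:-→d8:-→d9:-→d10:H3→d11:-→d12:-→d13:-→d14:-→d15:-→d16:-→d17:-→d18:-→d19:-→d20:H3  best=H3
  + 248.0.0.0/8 (H3) depth=8
  ? 248.6.214.36  path d0:-→d1:-→d2:-→d3:-→d4:-→d5:-→d6:-→d7:-→d8:H3→d9:-  best=H3
  ? 248.52.204.8  path d0:-→d1:-→d2:-→d3:-→d4:-→d5:-→d6:-→d7:-→d8:H3→d9:-  best=H3
  + 0.0.0.0/0 (H0) depth=0
  ? 190.108.87.220  path d0:H0→d1:-→d2:-  best=H0
  ? 2.153.84.31  path d0:H0  best=H0
  ? 136.128.10.64  path d0:H0→d1:-→d2:-→d3:-→d4:-→d5:-→d6:-→d7:-→d8:-→d9:-→d10:H3→d11:-→d12:-→d13:-→d14:-→d15:-→d16:-→d17:-→d18:-→d19:-→d20:H3→d21:-→d22:-→d23:-→d24:H2→d25:-→d26:H3  best=H3
  ? 248.80.20.82  path d0:H0→d1:-→d2:-→d3:-→d4:-→d5:-→d6:-→d7:-→d8:H3→d9:-→d10:-→d11:-→d12:H0→d13:-→d14:-  best=H0
  + 184.25.95.0/24 (H1) depth=24
  ? 239.220.65.225  path d0:H0→d1:-→d2:-→d3:-→d4:-→d5:-→d6:-→d7:-→d8:H0→d9:-→d10:-→d11:-→d12:-→d13:-→d14:-→d15:H0→d16:-→d17:-→d18:-→d19:-→d20:H3  best=H3
  + 248.82.46.0/24 (H5) depth=24
  + 184.25.95.32/28 (H1) depth=28
  + 239.220.64.0/21 (H2) depth=21
  ? 136.128.10.64  path d0:H0→d1:-→d2:-→d3:-→d4:-→d5:-→d6:-→d7:-→d8:-→d9:-→d10:H3→d11:-→d12:-→d13:-→d14:-→d15:-→d16:-→d17:-→d18:-→d19:-→d20:H3→d21:-→d22:-→d23:-→d24:H2→d25:-→d26:H3  best=H3
  + 239.220.71.0/25 (H0) depth=25
  ? 184.25.95.0  path d0:H0→d1:-→d2:-→d3:-→d4:-→d5:-→d6:-→d7:-→d8:-→d9:-→d10:-→d11:-→d12:-→d13:-→d14:-→d15:-→d16:-→d17:-→d18:-→d19:-→d20:-→d21:-→d22:-→d23:-→d24:H1→d25:-→d26:-  best=H1
  + 0.0.0.0/0 (H1) depth=0

== LOOKUPS ==
["H3","H3","H2","H3","no-route","H3","no-route","H3","H3","H3","H3","H3","H0","H0","H3","H0","H3","H3","H1"]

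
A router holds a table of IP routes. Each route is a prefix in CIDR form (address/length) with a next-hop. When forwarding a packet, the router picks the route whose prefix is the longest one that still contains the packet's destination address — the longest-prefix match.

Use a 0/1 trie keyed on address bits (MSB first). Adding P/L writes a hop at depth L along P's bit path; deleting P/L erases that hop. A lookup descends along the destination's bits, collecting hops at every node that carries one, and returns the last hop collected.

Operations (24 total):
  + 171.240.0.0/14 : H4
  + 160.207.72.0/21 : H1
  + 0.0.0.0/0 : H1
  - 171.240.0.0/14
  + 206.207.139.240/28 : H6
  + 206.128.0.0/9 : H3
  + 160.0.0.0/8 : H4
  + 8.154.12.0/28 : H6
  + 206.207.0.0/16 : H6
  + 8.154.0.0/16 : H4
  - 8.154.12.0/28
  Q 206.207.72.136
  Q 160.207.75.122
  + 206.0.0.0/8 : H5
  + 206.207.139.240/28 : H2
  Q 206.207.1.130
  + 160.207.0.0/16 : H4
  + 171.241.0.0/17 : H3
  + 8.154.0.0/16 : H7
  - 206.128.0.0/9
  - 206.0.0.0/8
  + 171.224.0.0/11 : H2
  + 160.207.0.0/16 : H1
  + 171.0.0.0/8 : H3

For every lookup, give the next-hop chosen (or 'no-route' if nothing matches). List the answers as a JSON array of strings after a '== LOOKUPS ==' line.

Trace:
  + 171.240.0.0/14 (H4) depth=14
  + 160.207.72.0/21 (H1) depth=21
  + 0.0.0.0/0 (H1) depth=0
  - 171.240.0.0/14 clear@14
  + 206.207.139.240/28 (H6) depth=28
  + 206.128.0.0/9 (H3) depth=9
  + 160.0.0.0/8 (H4) depth=8
  + 8.154.12.0/28 (H6) depth=28
  + 206.207.0.0/16 (H6) depth=16
  + 8.154.0.0/16 (H4) depth=16
  - 8.154.12.0/28 clear@28
  ? 206.207.72.136  path d0:H1→d1:-→d2:-→d3:-→d4:-→d5:-→d6:-→d7:-→d8:-→d9:H3→d10:-→d11:-→d12:-→d13:-→d14:-→d15:-→d16:H6  best=H6
  ? 160.207.75.122  path d0:H1→d1:-→d2:-→d3:-→d4:-→d5:-→d6:-→d7:-→d8:H4→d9:-→d10:-→d11:-→d12:-→d13:-→d14:-→d15:-→d16:-→d17:-→d18:-→d19:-→d20:-→d21:H1  best=H1
  + 206.0.0.0/8 (H5) depth=8
  + 206.207.139.240/28 (H2) depth=28
  ? 206.207.1.130  path d0:H1→d1:-→d2:-→d3:-→d4:-→d5:-→d6:-→d7:-→d8:H5→d9:H3→d10:-→d11:-→d12:-→d13:-→d14:-→d15:-→d16:H6  best=H6
  + 160.207.0.0/16 (H4) depth=16
  + 171.241.0.0/17 (H3) depth=17
  + 8.154.0.0/16 (H7) depth=16
  - 206.128.0.0/9 clear@9
  - 206.0.0.0/8 clear@8
  + 171.224.0.0/11 (H2) depth=11
  + 160.207.0.0/16 (H1) depth=16
  + 171.0.0.0/8 (H3) depth=8

== LOOKUPS ==
["H6","H1","H6"]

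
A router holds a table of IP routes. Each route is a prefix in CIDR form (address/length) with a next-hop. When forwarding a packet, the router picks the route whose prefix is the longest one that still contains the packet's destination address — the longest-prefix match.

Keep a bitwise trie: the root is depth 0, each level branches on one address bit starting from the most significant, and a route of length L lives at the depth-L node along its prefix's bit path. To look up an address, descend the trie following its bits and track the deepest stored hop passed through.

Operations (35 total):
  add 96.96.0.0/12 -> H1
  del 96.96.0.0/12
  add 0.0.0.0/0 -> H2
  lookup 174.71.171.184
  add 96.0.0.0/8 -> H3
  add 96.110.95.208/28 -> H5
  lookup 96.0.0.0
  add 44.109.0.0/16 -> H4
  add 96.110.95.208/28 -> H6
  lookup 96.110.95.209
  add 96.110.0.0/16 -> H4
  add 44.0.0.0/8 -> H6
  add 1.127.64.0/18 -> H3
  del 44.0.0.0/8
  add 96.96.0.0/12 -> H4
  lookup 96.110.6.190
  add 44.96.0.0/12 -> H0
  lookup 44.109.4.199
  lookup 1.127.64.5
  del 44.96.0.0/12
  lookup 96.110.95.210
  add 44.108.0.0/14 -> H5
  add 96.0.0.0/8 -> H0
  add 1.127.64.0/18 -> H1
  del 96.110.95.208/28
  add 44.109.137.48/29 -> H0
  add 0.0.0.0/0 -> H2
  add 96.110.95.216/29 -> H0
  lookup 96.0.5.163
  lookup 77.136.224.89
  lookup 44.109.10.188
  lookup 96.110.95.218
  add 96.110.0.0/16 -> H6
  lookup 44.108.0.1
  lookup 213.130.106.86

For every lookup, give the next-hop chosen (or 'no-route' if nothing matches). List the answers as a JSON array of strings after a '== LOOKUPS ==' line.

Process each operation:
  add 96.96.0.0/12 -> H1 at depth 12
  del 96.96.0.0/12 (clear depth 12)
  add 0.0.0.0/0 -> H2 at depth 0
  ? 174.71.171.184  path d0:H2  best=H2
  add 96.0.0.0/8 -> H3 at depth 8
  add 96.110.95.208/28 -> H5 at depth 28
  ? 96.0.0.0  path d0:H2→d1:-→d2:-→d3:-→d4:-→d5:-→d6:-→d7:-→d8:H3→d9:-  best=H3
  add 44.109.0.0/16 -> H4 at depth 16
  add 96.110.95.208/28 -> H6 at depth 28
  ? 96.110.95.209  path d0:H2→d1:-→d2:-→d3:-→d4:-→d5:-→d6:-→d7:-→d8:H3→d9:-→d10:-→d11:-→d12:-→d13:-→d14:-→d15:-→d16:-→d17:-→d18:-→d19:-→d20:-→d21:-→d22:-→d23:-→d24:-→d25:-→d26:-→d27:-→d28:H6  best=H6
  add 96.110.0.0/16 -> H4 at depth 16
  add 44.0.0.0/8 -> H6 at depth 8
  add 1.127.64.0/18 -> H3 at depth 18
  del 44.0.0.0/8 (clear depth 8)
  add 96.96.0.0/12 -> H4 at depth 12
  ? 96.110.6.190  path d0:H2→d1:-→d2:-→d3:-→d4:-→d5:-→d6:-→d7:-→d8:H3→d9:-→d10:-→d11:-→d12:H4→d13:-→d14:-→d15:-→d16:H4→d17:-  best=H4
  add 44.96.0.0/12 -> H0 at depth 12
  ? 44.109.4.199  path d0:H2→d1:-→d2:-→d3:-→d4:-→d5:-→d6:-→d7:-→d8:-→d9:-→d10:-→d11:-→d12:H0→d13:-→d14:-→d15:-→d16:H4  best=H4
  ? 1.127.64.5  path d0:H2→d1:-→d2:-→d3:-→d4:-→d5:-→d6:-→d7:-→d8:-→d9:-→d10:-→d11:-→d12:-→d13:-→d14:-→d15:-→d16:-→d17:-→d18:H3  best=H3
  del 44.96.0.0/12 (clear depth 12)
  ? 96.110.95.210  path d0:H2→d1:-→d2:-→d3:-→d4:-→d5:-→d6:-→d7:-→d8:H3→d9:-→d10:-→d11:-→d12:H4→d13:-→d14:-→d15:-→d16:H4→d17:-→d18:-→d19:-→d20:-→d21:-→d22:-→d23:-→d24:-→d25:-→d26:-→d27:-→d28:H6  best=H6
  add 44.108.0.0/14 -> H5 at depth 14
  add 96.0.0.0/8 -> H0 at depth 8
  add 1.127.64.0/18 -> H1 at depth 18
  del 96.110.95.208/28 (clear depth 28)
  add 44.109.137.48/29 -> H0 at depth 29
  add 0.0.0.0/0 -> H2 at depth 0
  add 96.110.95.216/29 -> H0 at depth 29
  ? 96.0.5.163  path d0:H2→d1:-→d2:-→d3:-→d4:-→d5:-→d6:-→d7:-→d8:H0→d9:-  best=H0
  ? 77.136.224.89  path d0:H2→d1:-→d2:-  best=H2
  ? 44.109.10.188  path d0:H2→d1:-→d2:-→d3:-→d4:-→d5:-→d6:-→d7:-→d8:-→d9:-→d10:-→d11:-→d12:-→d13:-→d14:H5→d15:-→d16:H4  best=H4
  ? 96.110.95.218  path d0:H2→d1:-→d2:-→d3:-→d4:-→d5:-→d6:-→d7:-→d8:H0→d9:-→d10:-→d11:-→d12:H4→d13:-→d14:-→d15:-→d16:H4→d17:-→d18:-→d19:-→d20:-→d21:-→d22:-→d23:-→d24:-→d25:-→d26:-→d27:-→d28:-→d29:H0  best=H0
  add 96.110.0.0/16 -> H6 at depth 16
  ? 44.108.0.1  path d0:H2→d1:-→d2:-→d3:-→d4:-→d5:-→d6:-→d7:-→d8:-→d9:-→d10:-→d11:-→d12:-→d13:-→d14:H5→d15:-  best=H5
  ? 213.130.106.86  path d0:H2  best=H2

== LOOKUPS ==
["H2","H3","H6","H4","H4","H3","H6","H0","H2","H4","H0","H5","H2"]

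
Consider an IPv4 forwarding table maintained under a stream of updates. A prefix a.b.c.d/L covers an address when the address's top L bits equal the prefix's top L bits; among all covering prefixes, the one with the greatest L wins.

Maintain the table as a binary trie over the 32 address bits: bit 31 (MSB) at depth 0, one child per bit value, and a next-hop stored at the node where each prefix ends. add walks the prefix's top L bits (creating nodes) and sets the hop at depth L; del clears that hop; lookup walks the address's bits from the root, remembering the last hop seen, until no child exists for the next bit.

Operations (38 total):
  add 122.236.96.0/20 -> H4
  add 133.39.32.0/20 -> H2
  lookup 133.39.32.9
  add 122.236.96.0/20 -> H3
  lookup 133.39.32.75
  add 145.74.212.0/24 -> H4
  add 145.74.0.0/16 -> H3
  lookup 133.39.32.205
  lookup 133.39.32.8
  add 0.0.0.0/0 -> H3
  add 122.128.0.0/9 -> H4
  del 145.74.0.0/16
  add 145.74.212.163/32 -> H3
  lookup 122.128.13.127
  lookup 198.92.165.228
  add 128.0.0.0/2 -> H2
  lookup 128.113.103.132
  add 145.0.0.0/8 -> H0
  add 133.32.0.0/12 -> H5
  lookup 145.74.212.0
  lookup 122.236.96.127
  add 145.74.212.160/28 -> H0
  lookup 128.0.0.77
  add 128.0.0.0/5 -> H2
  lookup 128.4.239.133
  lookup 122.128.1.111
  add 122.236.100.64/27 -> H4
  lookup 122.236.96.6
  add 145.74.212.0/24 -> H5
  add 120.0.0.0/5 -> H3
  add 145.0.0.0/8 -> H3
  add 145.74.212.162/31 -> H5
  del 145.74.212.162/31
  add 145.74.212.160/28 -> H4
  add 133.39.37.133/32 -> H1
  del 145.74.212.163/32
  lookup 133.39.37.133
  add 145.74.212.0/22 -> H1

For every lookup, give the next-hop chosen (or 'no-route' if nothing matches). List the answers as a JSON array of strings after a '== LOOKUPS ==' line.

Apply in order:
  add 122.236.96.0/20 -> H4 at depth 20
  add 133.39.32.0/20 -> H2 at depth 20
  ? 133.39.32.9  path d0:-→d1:-→d2:-→d3:-→d4:-→d5:-→d6:-→d7:-→d8:-→d9:-→d10:-→d11:-→d12:-→d13:-→d14:-→d15:-→d16:-→d17:-→d18:-→d19:-→d20:H2  best=H2
  add 122.236.96.0/20 -> H3 at depth 20
  ? 133.39.32.75  path d0:-→d1:-→d2:-→d3:-→d4:-→d5:-→d6:-→d7:-→d8:-→d9:-→d10:-→d11:-→d12:-→d13:-→d14:-→d15:-→d16:-→d17:-→d18:-→d19:-→d20:H2  best=H2
  add 145.74.212.0/24 -> H4 at depth 24
  add 145.74.0.0/16 -> H3 at depth 16
  ? 133.39.32.205  path d0:-→d1:-→d2:-→d3:-→d4:-→d5:-→d6:-→d7:-→d8:-→d9:-→d10:-→d11:-→d12:-→d13:-→d14:-→d15:-→d16:-→d17:-→d18:-→d19:-→d20:H2  best=H2
  ? 133.39.32.8  path d0:-→d1:-→d2:-→d3:-→d4:-→d5:-→d6:-→d7:-→d8:-→d9:-→d10:-→d11:-→d12:-→d13:-→d14:-→d15:-→d16:-→d17:-→d18:-→d19:-→d20:H2  best=H2
  add 0.0.0.0/0 -> H3 at depth 0
  add 122.128.0.0/9 -> H4 at depth 9
  del 145.74.0.0/16 (clear depth 16)
  add 145.74.212.163/32 -> H3 at depth 32
  ? 122.128.13.127  path d0:H3→d1:-→d2:-→d3:-→d4:-→d5:-→d6:-→d7:-→d8:-→d9:H4  best=H4
  ? 198.92.165.228  path d0:H3→d1:-  best=H3
  add 128.0.0.0/2 -> H2 at depth 2
  ? 128.113.103.132  path d0:H3→d1:-→d2:H2→d3:-→d4:-→d5:-  best=H2
  add 145.0.0.0/8 -> H0 at depth 8
  add 133.32.0.0/12 -> H5 at depth 12
  ? 145.74.212.0  path d0:H3→d1:-→d2:H2→d3:-→d4:-→d5:-→d6:-→d7:-→d8:H0→d9:-→d10:-→d11:-→d12:-→d13:-→d14:-→d15:-→d16:-→d17:-→d18:-→d19:-→d20:-→d21:-→d22:-→d23:-→d24:H4  best=H4
  ? 122.236.96.127  path d0:H3→d1:-→d2:-→d3:-→d4:-→d5:-→d6:-→d7:-→d8:-→d9:H4→d10:-→d11:-→d12:-→d13:-→d14:-→d15:-→d16:-→d17:-→d18:-→d19:-→d20:H3  best=H3
  add 145.74.212.160/28 -> H0 at depth 28
  ? 128.0.0.77  path d0:H3→d1:-→d2:H2→d3:-→d4:-→d5:-  best=H2
  add 128.0.0.0/5 -> H2 at depth 5
  ? 128.4.239.133  path d0:H3→d1:-→d2:H2→d3:-→d4:-→d5:H2  best=H2
  ? 122.128.1.111  path d0:H3→d1:-→d2:-→d3:-→d4:-→d5:-→d6:-→d7:-→d8:-→d9:H4  best=H4
  add 122.236.100.64/27 -> H4 at depth 27
  ? 122.236.96.6  path d0:H3→d1:-→d2:-→d3:-→d4:-→d5:-→d6:-→d7:-→d8:-→d9:H4→d10:-→d11:-→d12:-→d13:-→d14:-→d15:-→d16:-→d17:-→d18:-→d19:-→d20:H3→d21:-  best=H3
  add 145.74.212.0/24 -> H5 at depth 24
  add 120.0.0.0/5 -> H3 at depth 5
  add 145.0.0.0/8 -> H3 at depth 8
  add 145.74.212.162/31 -> H5 at depth 31
  del 145.74.212.162/31 (clear depth 31)
  add 145.74.212.160/28 -> H4 at depth 28
  add 133.39.37.133/32 -> H1 at depth 32
  del 145.74.212.163/32 (clear depth 32)
  ? 133.39.37.133  path d0:H3→d1:-→d2:H2→d3:-→d4:-→d5:H2→d6:-→d7:-→d8:-→d9:-→d10:-→d11:-→d12:H5→d13:-→d14:-→d15:-→d16:-→d17:-→d18:-→d19:-→d20:H2→d21:-→d22:-→d23:-→d24:-→d25:-→d26:-→d27:-→d28:-→d29:-→d30:-→d31:-→d32:H1  best=H1
  add 145.74.212.0/22 -> H1 at depth 22

== LOOKUPS ==
["H2","H2","H2","H2","H4","H3","H2","H4","H3","H2","H2","H4","H3","H1"]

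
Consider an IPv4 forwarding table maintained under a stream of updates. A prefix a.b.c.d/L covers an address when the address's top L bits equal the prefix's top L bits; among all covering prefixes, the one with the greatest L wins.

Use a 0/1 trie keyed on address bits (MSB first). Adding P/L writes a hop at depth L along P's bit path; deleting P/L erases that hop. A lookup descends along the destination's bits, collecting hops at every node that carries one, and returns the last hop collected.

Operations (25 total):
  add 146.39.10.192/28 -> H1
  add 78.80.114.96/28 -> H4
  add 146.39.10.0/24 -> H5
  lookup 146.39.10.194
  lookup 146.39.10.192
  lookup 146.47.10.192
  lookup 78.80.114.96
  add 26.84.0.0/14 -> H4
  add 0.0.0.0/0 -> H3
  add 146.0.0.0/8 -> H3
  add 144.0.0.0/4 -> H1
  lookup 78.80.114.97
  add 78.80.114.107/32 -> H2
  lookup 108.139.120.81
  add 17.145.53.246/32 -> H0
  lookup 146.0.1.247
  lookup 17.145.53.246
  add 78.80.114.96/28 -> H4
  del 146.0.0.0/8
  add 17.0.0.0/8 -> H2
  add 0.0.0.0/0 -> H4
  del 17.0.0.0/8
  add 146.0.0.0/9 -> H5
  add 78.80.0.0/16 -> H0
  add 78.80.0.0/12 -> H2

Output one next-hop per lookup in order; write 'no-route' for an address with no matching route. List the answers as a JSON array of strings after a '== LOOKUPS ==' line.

Apply in order:
  + 146.39.10.192/28 (H1) depth=28
  + 78.80.114.96/28 (H4) depth=28
  + 146.39.10.0/24 (H5) depth=24
  ? 146.39.10.194  path d0:-→d1:-→d2:-→d3:-→d4:-→d5:-→d6:-→d7:-→d8:-→d9:-→d10:-→d11:-→d12:-→d13:-→d14:-→d15:-→d16:-→d17:-→d18:-→d19:-→d20:-→d21:-→d22:-→d23:-→d24:H5→d25:-→d26:-→d27:-→d28:H1  best=H1
  ? 146.39.10.192  path d0:-→d1:-→d2:-→d3:-→d4:-→d5:-→d6:-→d7:-→d8:-→d9:-→d10:-→d11:-→d12:-→d13:-→d14:-→d15:-→d16:-→d17:-→d18:-→d19:-→d20:-→d21:-→d22:-→d23:-→d24:H5→d25:-→d26:-→d27:-→d28:H1  best=H1
  ? 146.47.10.192  path d0:-→d1:-→d2:-→d3:-→d4:-→d5:-→d6:-→d7:-→d8:-→d9:-→d10:-→d11:-→d12:-  best=no-route
  ? 78.80.114.96  path d0:-→d1:-→d2:-→d3:-→d4:-→d5:-→d6:-→d7:-→d8:-→d9:-→d10:-→d11:-→d12:-→d13:-→d14:-→d15:-→d16:-→d17:-→d18:-→d19:-→d20:-→d21:-→d22:-→d23:-→d24:-→d25:-→d26:-→d27:-→d28:H4  best=H4
  + 26.84.0.0/14 (H4) depth=14
  + 0.0.0.0/0 (H3) depth=0
  + 146.0.0.0/8 (H3) depth=8
  + 144.0.0.0/4 (H1) depth=4
  ? 78.80.114.97  path d0:H3→d1:-→d2:-→d3:-→d4:-→d5:-→d6:-→d7:-→d8:-→d9:-→d10:-→d11:-→d12:-→d13:-→d14:-→d15:-→d16:-→d17:-→d18:-→d19:-→d20:-→d21:-→d22:-→d23:-→d24:-→d25:-→d26:-→d27:-→d28:H4  best=H4
  + 78.80.114.107/32 (H2) depth=32
  ? 108.139.120.81  path d0:H3→d1:-→d2:-  best=H3
  + 17.145.53.246/32 (H0) depth=32
  ? 146.0.1.247  path d0:H3→d1:-→d2:-→d3:-→d4:H1→d5:-→d6:-→d7:-→d8:H3→d9:-→d10:-  best=H3
  ? 17.145.53.246  path d0:H3→d1:-→d2:-→d3:-→d4:-→d5:-→d6:-→d7:-→d8:-→d9:-→d10:-→d11:-→d12:-→d13:-→d14:-→d15:-→d16:-→d17:-→d18:-→d19:-→d20:-→d21:-→d22:-→d23:-→d24:-→d25:-→d26:-→d27:-→d28:-→d29:-→d30:-→d31:-→d32:H0  best=H0
  + 78.80.114.96/28 (H4) depth=28
  del 146.0.0.0/8 (clear depth 8)
  + 17.0.0.0/8 (H2) depth=8
  + 0.0.0.0/0 (H4) depth=0
  del 17.0.0.0/8 (clear depth 8)
  + 146.0.0.0/9 (H5) depth=9
  + 78.80.0.0/16 (H0) depth=16
  + 78.80.0.0/12 (H2) depth=12

== LOOKUPS ==
["H1","H1","no-route","H4","H4","H3","H3","H0"]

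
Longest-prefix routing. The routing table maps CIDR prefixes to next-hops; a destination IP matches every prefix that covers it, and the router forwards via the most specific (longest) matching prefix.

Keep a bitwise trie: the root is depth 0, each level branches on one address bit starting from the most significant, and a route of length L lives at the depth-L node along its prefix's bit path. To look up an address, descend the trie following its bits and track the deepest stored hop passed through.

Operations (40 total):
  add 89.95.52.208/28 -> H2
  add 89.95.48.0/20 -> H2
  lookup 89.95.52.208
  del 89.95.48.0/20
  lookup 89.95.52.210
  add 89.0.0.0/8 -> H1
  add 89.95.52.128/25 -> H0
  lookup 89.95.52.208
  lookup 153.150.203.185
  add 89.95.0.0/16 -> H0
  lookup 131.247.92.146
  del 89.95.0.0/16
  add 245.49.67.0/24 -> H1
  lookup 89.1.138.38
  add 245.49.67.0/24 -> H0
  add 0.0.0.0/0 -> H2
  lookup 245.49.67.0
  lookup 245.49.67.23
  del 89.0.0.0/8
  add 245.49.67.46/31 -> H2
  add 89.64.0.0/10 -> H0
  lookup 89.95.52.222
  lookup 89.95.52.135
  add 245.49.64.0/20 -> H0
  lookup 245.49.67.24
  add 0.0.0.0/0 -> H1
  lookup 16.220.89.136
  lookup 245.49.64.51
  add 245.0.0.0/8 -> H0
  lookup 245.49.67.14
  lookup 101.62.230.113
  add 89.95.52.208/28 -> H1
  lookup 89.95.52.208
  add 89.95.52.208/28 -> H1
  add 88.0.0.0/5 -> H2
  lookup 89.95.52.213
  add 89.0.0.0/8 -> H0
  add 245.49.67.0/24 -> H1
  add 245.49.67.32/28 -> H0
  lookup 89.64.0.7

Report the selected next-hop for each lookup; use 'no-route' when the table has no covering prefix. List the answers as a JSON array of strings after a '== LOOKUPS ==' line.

Apply in order:
  add 89.95.52.208/28 -> H2 at depth 28
  add 89.95.48.0/20 -> H2 at depth 20
  Q 89.95.52.208: descend 0101100101011111001101001101 ; hops seen [H2,H2] ; pick H2
  del 89.95.48.0/20 (clear depth 20)
  Q 89.95.52.210: descend 0101100101011111001101001101 ; hops seen [H2] ; pick H2
  add 89.0.0.0/8 -> H1 at depth 8
  add 89.95.52.128/25 -> H0 at depth 25
  Q 89.95.52.208: descend 0101100101011111001101001101 ; hops seen [H1,H0,H2] ; pick H2
  Q 153.150.203.185: descend ε ; hops seen [∅] ; pick no-route
  add 89.95.0.0/16 -> H0 at depth 16
  Q 131.247.92.146: descend ε ; hops seen [∅] ; pick no-route
  del 89.95.0.0/16 (clear depth 16)
  add 245.49.67.0/24 -> H1 at depth 24
  Q 89.1.138.38: descend 010110010 ; hops seen [H1] ; pick H1
  add 245.49.67.0/24 -> H0 at depth 24
  add 0.0.0.0/0 -> H2 at depth 0
  Q 245.49.67.0: descend 111101010011000101000011 ; hops seen [H2,H0] ; pick H0
  Q 245.49.67.23: descend 111101010011000101000011 ; hops seen [H2,H0] ; pick H0
  del 89.0.0.0/8 (clear depth 8)
  add 245.49.67.46/31 -> H2 at depth 31
  add 89.64.0.0/10 -> H0 at depth 10
  Q 89.95.52.222: descend 0101100101011111001101001101 ; hops seen [H2,H0,H0,H2] ; pick H2
  Q 89.95.52.135: descend 0101100101011111001101001 ; hops seen [H2,H0,H0] ; pick H0
  add 245.49.64.0/20 -> H0 at depth 20
  Q 245.49.67.24: descend 11110101001100010100001100 ; hops seen [H2,H0,H0] ; pick H0
  add 0.0.0.0/0 -> H1 at depth 0
  Q 16.220.89.136: descend 0 ; hops seen [H1] ; pick H1
  Q 245.49.64.51: descend 1111010100110001010000 ; hops seen [H1,H0] ; pick H0
  add 245.0.0.0/8 -> H0 at depth 8
  Q 245.49.67.14: descend 11110101001100010100001100 ; hops seen [H1,H0,H0,H0] ; pick H0
  Q 101.62.230.113: descend 01 ; hops seen [H1] ; pick H1
  add 89.95.52.208/28 -> H1 at depth 28
  Q 89.95.52.208: descend 0101100101011111001101001101 ; hops seen [H1,H0,H0,H1] ; pick H1
  add 89.95.52.208/28 -> H1 at depth 28
  add 88.0.0.0/5 -> H2 at depth 5
  Q 89.95.52.213: descend 0101100101011111001101001101 ; hops seen [H1,H2,H0,H0,H1] ; pick H1
  add 89.0.0.0/8 -> H0 at depth 8
  add 245.49.67.0/24 -> H1 at depth 24
  add 245.49.67.32/28 -> H0 at depth 28
  Q 89.64.0.7: descend 01011001010 ; hops seen [H1,H2,H0,H0] ; pick H0

== LOOKUPS ==
["H2","H2","H2","no-route","no-route","H1","H0","H0","H2","H0","H0","H1","H0","H0","H1","H1","H1","H0"]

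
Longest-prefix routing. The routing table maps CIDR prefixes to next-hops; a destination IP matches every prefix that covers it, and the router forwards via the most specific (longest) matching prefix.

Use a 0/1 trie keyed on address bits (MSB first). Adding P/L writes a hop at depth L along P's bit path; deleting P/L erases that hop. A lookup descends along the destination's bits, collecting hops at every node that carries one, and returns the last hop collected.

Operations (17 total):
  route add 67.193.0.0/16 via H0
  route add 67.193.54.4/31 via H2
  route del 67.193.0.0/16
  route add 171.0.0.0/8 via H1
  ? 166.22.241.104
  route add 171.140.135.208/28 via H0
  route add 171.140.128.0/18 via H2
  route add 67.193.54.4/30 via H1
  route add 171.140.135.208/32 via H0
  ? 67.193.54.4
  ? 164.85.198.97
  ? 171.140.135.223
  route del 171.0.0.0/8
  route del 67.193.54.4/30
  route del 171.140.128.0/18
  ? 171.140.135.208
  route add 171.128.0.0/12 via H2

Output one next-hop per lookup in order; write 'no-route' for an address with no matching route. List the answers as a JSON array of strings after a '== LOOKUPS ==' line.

Apply in order:
  add 67.193.0.0/16 -> H0 at depth 16
  add 67.193.54.4/31 -> H2 at depth 31
  - 67.193.0.0/16 clear@16
  add 171.0.0.0/8 -> H1 at depth 8
  Q 166.22.241.104: descend 1010 ; hops seen [∅] ; pick no-route
  add 171.140.135.208/28 -> H0 at depth 28
  add 171.140.128.0/18 -> H2 at depth 18
  add 67.193.54.4/30 -> H1 at depth 30
  add 171.140.135.208/32 -> H0 at depth 32
  Q 67.193.54.4: descend 0100001111000001001101100000010 ; hops seen [H1,H2] ; pick H2
  Q 164.85.198.97: descend 1010 ; hops seen [∅] ; pick no-route
  Q 171.140.135.223: descend 1010101110001100100001111101 ; hops seen [H1,H2,H0] ; pick H0
  - 171.0.0.0/8 clear@8
  - 67.193.54.4/30 clear@30
  - 171.140.128.0/18 clear@18
  Q 171.140.135.208: descend 10101011100011001000011111010000 ; hops seen [H0,H0] ; pick H0
  add 171.128.0.0/12 -> H2 at depth 12

== LOOKUPS ==
["no-route","H2","no-route","H0","H0"]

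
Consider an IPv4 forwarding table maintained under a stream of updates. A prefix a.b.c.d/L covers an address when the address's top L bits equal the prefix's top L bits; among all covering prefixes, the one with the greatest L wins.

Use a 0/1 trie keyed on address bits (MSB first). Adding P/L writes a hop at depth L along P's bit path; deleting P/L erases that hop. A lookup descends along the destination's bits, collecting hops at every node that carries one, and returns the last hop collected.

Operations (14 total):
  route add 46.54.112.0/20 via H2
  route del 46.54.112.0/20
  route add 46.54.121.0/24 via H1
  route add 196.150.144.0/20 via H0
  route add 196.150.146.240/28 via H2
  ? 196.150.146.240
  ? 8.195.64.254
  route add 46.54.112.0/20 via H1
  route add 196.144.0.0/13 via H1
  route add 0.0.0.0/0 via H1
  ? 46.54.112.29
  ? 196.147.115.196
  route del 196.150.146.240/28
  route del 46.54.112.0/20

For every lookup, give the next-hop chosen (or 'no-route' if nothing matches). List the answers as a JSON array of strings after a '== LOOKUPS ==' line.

Process each operation:
  add 46.54.112.0/20 -> H2 at depth 20
  del 46.54.112.0/20 (clear depth 20)
  add 46.54.121.0/24 -> H1 at depth 24
  add 196.150.144.0/20 -> H0 at depth 20
  add 196.150.146.240/28 -> H2 at depth 28
  lookup 196.150.146.240: bits 1100010010010110100100101111 walk d0:-→d1:-→d2:-→d3:-→d4:-→d5:-→d6:-→d7:-→d8:-→d9:-→d10:-→d11:-→d12:-→d13:-→d14:-→d15:-→d16:-→d17:-→d18:-→d19:-→d20:H0→d21:-→d22:-→d23:-→d24:-→d25:-→d26:-→d27:-→d28:H2 -> H2
  lookup 8.195.64.254: bits 00 walk d0:-→d1:-→d2:- -> no-route
  add 46.54.112.0/20 -> H1 at depth 20
  add 196.144.0.0/13 -> H1 at depth 13
  add 0.0.0.0/0 -> H1 at depth 0
  lookup 46.54.112.29: bits 00101110001101100111 walk d0:H1→d1:-→d2:-→d3:-→d4:-→d5:-→d6:-→d7:-→d8:-→d9:-→d10:-→d11:-→d12:-→d13:-→d14:-→d15:-→d16:-→d17:-→d18:-→d19:-→d20:H1 -> H1
  lookup 196.147.115.196: bits 1100010010010 walk d0:H1→d1:-→d2:-→d3:-→d4:-→d5:-→d6:-→d7:-→d8:-→d9:-→d10:-→d11:-→d12:-→d13:H1 -> H1
  del 196.150.146.240/28 (clear depth 28)
  del 46.54.112.0/20 (clear depth 20)

== LOOKUPS ==
["H2","no-route","H1","H1"]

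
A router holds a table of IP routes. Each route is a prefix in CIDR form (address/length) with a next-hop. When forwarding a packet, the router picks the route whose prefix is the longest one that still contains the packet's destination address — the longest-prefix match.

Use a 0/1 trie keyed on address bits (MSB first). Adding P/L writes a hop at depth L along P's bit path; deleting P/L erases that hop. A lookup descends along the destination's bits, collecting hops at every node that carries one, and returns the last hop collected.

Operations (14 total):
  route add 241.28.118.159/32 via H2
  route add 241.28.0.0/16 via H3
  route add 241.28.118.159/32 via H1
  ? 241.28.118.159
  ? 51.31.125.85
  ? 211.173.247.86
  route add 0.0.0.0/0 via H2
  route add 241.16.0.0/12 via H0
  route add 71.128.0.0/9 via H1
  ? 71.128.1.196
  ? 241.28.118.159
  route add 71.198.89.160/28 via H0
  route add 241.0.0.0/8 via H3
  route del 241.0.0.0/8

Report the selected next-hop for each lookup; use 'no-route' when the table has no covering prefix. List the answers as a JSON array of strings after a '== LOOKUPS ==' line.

Trace:
  + 241.28.118.159/32 (H2) depth=32
  + 241.28.0.0/16 (H3) depth=16
  + 241.28.118.159/32 (H1) depth=32
  ? 241.28.118.159  path d0:-→d1:-→d2:-→d3:-→d4:-→d5:-→d6:-→d7:-→d8:-→d9:-→d10:-→d11:-→d12:-→d13:-→d14:-→d15:-→d16:H3→d17:-→d18:-→d19:-→d20:-→d21:-→d22:-→d23:-→d24:-→d25:-→d26:-→d27:-→d28:-→d29:-→d30:-→d31:-→d32:H1  best=H1
  ? 51.31.125.85  path d0:-  best=no-route
  ? 211.173.247.86  path d0:-→d1:-→d2:-  best=no-route
  + 0.0.0.0/0 (H2) depth=0
  + 241.16.0.0/12 (H0) depth=12
  + 71.128.0.0/9 (H1) depth=9
  ? 71.128.1.196  path d0:H2→d1:-→d2:-→d3:-→d4:-→d5:-→d6:-→d7:-→d8:-→d9:H1  best=H1
  ? 241.28.118.159  path d0:H2→d1:-→d2:-→d3:-→d4:-→d5:-→d6:-→d7:-→d8:-→d9:-→d10:-→d11:-→d12:H0→d13:-→d14:-→d15:-→d16:H3→d17:-→d18:-→d19:-→d20:-→d21:-→d22:-→d23:-→d24:-→d25:-→d26:-→d27:-→d28:-→d29:-→d30:-→d31:-→d32:H1  best=H1
  + 71.198.89.160/28 (H0) depth=28
  + 241.0.0.0/8 (H3) depth=8
  del 241.0.0.0/8 (clear depth 8)

== LOOKUPS ==
["H1","no-route","no-route","H1","H1"]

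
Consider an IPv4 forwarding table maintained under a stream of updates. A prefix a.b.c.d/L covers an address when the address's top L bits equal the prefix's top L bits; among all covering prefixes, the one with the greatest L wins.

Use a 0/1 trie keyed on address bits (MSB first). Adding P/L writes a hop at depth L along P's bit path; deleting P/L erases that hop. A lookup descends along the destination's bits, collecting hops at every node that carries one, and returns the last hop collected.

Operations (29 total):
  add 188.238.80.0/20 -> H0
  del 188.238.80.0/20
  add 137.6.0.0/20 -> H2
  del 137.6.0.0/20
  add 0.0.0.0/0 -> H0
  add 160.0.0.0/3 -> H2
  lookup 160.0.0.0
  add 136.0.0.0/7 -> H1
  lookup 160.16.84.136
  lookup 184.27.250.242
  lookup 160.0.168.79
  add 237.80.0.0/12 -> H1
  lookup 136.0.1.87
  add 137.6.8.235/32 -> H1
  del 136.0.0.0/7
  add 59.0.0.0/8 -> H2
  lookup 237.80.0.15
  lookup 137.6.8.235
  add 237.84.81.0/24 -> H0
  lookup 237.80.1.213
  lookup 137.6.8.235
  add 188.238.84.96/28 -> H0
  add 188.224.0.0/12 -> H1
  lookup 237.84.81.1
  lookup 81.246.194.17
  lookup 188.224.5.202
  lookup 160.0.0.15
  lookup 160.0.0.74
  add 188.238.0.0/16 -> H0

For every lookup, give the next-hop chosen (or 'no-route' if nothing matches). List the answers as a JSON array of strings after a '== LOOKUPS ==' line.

Apply in order:
  add 188.238.80.0/20 -> H0 at depth 20
  - 188.238.80.0/20 clear@20
  add 137.6.0.0/20 -> H2 at depth 20
  - 137.6.0.0/20 clear@20
  add 0.0.0.0/0 -> H0 at depth 0
  add 160.0.0.0/3 -> H2 at depth 3
  Q 160.0.0.0: descend 101 ; hops seen [H0,H2] ; pick H2
  add 136.0.0.0/7 -> H1 at depth 7
  Q 160.16.84.136: descend 101 ; hops seen [H0,H2] ; pick H2
  Q 184.27.250.242: descend 10111 ; hops seen [H0,H2] ; pick H2
  Q 160.0.168.79: descend 101 ; hops seen [H0,H2] ; pick H2
  add 237.80.0.0/12 -> H1 at depth 12
  Q 136.0.1.87: descend 1000100 ; hops seen [H0,H1] ; pick H1
  add 137.6.8.235/32 -> H1 at depth 32
  - 136.0.0.0/7 clear@7
  add 59.0.0.0/8 -> H2 at depth 8
  Q 237.80.0.15: descend 111011010101 ; hops seen [H0,H1] ; pick H1
  Q 137.6.8.235: descend 10001001000001100000100011101011 ; hops seen [H0,H1] ; pick H1
  add 237.84.81.0/24 -> H0 at depth 24
  Q 237.80.1.213: descend 1110110101010 ; hops seen [H0,H1] ; pick H1
  Q 137.6.8.235: descend 10001001000001100000100011101011 ; hops seen [H0,H1] ; pick H1
  add 188.238.84.96/28 -> H0 at depth 28
  add 188.224.0.0/12 -> H1 at depth 12
  Q 237.84.81.1: descend 111011010101010001010001 ; hops seen [H0,H1,H0] ; pick H0
  Q 81.246.194.17: descend 0 ; hops seen [H0] ; pick H0
  Q 188.224.5.202: descend 101111001110 ; hops seen [H0,H2,H1] ; pick H1
  Q 160.0.0.15: descend 101 ; hops seen [H0,H2] ; pick H2
  Q 160.0.0.74: descend 101 ; hops seen [H0,H2] ; pick H2
  add 188.238.0.0/16 -> H0 at depth 16

== LOOKUPS ==
["H2","H2","H2","H2","H1","H1","H1","H1","H1","H0","H0","H1","H2","H2"]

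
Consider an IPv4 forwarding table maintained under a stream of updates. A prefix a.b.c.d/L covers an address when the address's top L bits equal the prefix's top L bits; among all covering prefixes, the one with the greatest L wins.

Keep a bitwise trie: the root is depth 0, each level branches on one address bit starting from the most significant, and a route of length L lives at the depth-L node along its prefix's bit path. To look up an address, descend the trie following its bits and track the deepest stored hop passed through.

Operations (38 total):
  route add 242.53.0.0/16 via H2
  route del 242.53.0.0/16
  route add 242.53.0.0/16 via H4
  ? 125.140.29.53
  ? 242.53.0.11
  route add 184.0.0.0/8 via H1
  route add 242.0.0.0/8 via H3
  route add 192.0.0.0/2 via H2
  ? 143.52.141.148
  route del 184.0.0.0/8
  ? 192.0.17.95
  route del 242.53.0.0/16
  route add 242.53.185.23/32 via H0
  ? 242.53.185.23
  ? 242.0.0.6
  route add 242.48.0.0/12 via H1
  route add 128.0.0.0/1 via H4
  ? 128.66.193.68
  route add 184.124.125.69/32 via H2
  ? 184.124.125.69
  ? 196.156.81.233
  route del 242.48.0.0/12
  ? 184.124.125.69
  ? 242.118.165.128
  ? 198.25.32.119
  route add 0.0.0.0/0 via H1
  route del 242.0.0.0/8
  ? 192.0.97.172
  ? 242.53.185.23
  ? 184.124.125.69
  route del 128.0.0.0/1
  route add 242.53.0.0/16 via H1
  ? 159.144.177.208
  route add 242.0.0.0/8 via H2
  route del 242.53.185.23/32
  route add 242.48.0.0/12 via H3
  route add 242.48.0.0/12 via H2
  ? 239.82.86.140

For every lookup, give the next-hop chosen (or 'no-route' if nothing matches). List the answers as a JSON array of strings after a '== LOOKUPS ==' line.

Trace:
  + 242.53.0.0/16 (H2) depth=16
  - 242.53.0.0/16 clear@16
  + 242.53.0.0/16 (H4) depth=16
  lookup 125.140.29.53: bits ε walk d0:- -> no-route
  lookup 242.53.0.11: bits 1111001000110101 walk d0:-→d1:-→d2:-→d3:-→d4:-→d5:-→d6:-→d7:-→d8:-→d9:-→d10:-→d11:-→d12:-→d13:-→d14:-→d15:-→d16:H4 -> H4
  + 184.0.0.0/8 (H1) depth=8
  + 242.0.0.0/8 (H3) depth=8
  + 192.0.0.0/2 (H2) depth=2
  lookup 143.52.141.148: bits 10 walk d0:-→d1:-→d2:- -> no-route
  - 184.0.0.0/8 clear@8
  lookup 192.0.17.95: bits 11 walk d0:-→d1:-→d2:H2 -> H2
  - 242.53.0.0/16 clear@16
  + 242.53.185.23/32 (H0) depth=32
  lookup 242.53.185.23: bits 11110010001101011011100100010111 walk d0:-→d1:-→d2:H2→d3:-→d4:-→d5:-→d6:-→d7:-→d8:H3→d9:-→d10:-→d11:-→d12:-→d13:-→d14:-→d15:-→d16:-→d17:-→d18:-→d19:-→d20:-→d21:-→d22:-→d23:-→d24:-→d25:-→d26:-→d27:-→d28:-→d29:-→d30:-→d31:-→d32:H0 -> H0
  lookup 242.0.0.6: bits 1111001000 walk d0:-→d1:-→d2:H2→d3:-→d4:-→d5:-→d6:-→d7:-→d8:H3→d9:-→d10:- -> H3
  + 242.48.0.0/12 (H1) depth=12
  + 128.0.0.0/1 (H4) depth=1
  lookup 128.66.193.68: bits 10 walk d0:-→d1:H4→d2:- -> H4
  + 184.124.125.69/32 (H2) depth=32
  lookup 184.124.125.69: bits 10111000011111000111110101000101 walk d0:-→d1:H4→d2:-→d3:-→d4:-→d5:-→d6:-→d7:-→d8:-→d9:-→d10:-→d11:-→d12:-→d13:-→d14:-→d15:-→d16:-→d17:-→d18:-→d19:-→d20:-→d21:-→d22:-→d23:-→d24:-→d25:-→d26:-→d27:-→d28:-→d29:-→d30:-→d31:-→d32:H2 -> H2
  lookup 196.156.81.233: bits 11 walk d0:-→d1:H4→d2:H2 -> H2
  - 242.48.0.0/12 clear@12
  lookup 184.124.125.69: bits 10111000011111000111110101000101 walk d0:-→d1:H4→d2:-→d3:-→d4:-→d5:-→d6:-→d7:-→d8:-→d9:-→d10:-→d11:-→d12:-→d13:-→d14:-→d15:-→d16:-→d17:-→d18:-→d19:-→d20:-→d21:-→d22:-→d23:-→d24:-→d25:-→d26:-→d27:-→d28:-→d29:-→d30:-→d31:-→d32:H2 -> H2
  lookup 242.118.165.128: bits 111100100 walk d0:-→d1:H4→d2:H2→d3:-→d4:-→d5:-→d6:-→d7:-→d8:H3→d9:- -> H3
  lookup 198.25.32.119: bits 11 walk d0:-→d1:H4→d2:H2 -> H2
  + 0.0.0.0/0 (H1) depth=0
  - 242.0.0.0/8 clear@8
  lookup 192.0.97.172: bits 11 walk d0:H1→d1:H4→d2:H2 -> H2
  lookup 242.53.185.23: bits 11110010001101011011100100010111 walk d0:H1→d1:H4→d2:H2→d3:-→d4:-→d5:-→d6:-→d7:-→d8:-→d9:-→d10:-→d11:-→d12:-→d13:-→d14:-→d15:-→d16:-→d17:-→d18:-→d19:-→d20:-→d21:-→d22:-→d23:-→d24:-→d25:-→d26:-→d27:-→d28:-→d29:-→d30:-→d31:-→d32:H0 -> H0
  lookup 184.124.125.69: bits 10111000011111000111110101000101 walk d0:H1→d1:H4→d2:-→d3:-→d4:-→d5:-→d6:-→d7:-→d8:-→d9:-→d10:-→d11:-→d12:-→d13:-→d14:-→d15:-→d16:-→d17:-→d18:-→d19:-→d20:-→d21:-→d22:-→d23:-→d24:-→d25:-→d26:-→d27:-→d28:-→d29:-→d30:-→d31:-→d32:H2 -> H2
  - 128.0.0.0/1 clear@1
  + 242.53.0.0/16 (H1) depth=16
  lookup 159.144.177.208: bits 10 walk d0:H1→d1:-→d2:- -> H1
  + 242.0.0.0/8 (H2) depth=8
  - 242.53.185.23/32 clear@32
  + 242.48.0.0/12 (H3) depth=12
  + 242.48.0.0/12 (H2) depth=12
  lookup 239.82.86.140: bits 111 walk d0:H1→d1:-→d2:H2→d3:- -> H2

== LOOKUPS ==
["no-route","H4","no-route","H2","H0","H3","H4","H2","H2","H2","H3","H2","H2","H0","H2","H1","H2"]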